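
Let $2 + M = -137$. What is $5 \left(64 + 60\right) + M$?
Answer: $481$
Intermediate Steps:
$M = -139$ ($M = -2 - 137 = -139$)
$5 \left(64 + 60\right) + M = 5 \left(64 + 60\right) - 139 = 5 \cdot 124 - 139 = 620 - 139 = 481$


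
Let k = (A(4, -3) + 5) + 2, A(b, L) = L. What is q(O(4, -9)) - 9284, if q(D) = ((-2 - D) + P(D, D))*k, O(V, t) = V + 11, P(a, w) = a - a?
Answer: -9352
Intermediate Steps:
P(a, w) = 0
k = 4 (k = (-3 + 5) + 2 = 2 + 2 = 4)
O(V, t) = 11 + V
q(D) = -8 - 4*D (q(D) = ((-2 - D) + 0)*4 = (-2 - D)*4 = -8 - 4*D)
q(O(4, -9)) - 9284 = (-8 - 4*(11 + 4)) - 9284 = (-8 - 4*15) - 9284 = (-8 - 60) - 9284 = -68 - 9284 = -9352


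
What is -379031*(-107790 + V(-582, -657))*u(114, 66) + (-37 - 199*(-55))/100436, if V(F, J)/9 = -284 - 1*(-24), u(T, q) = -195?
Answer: -204382825395304923/25109 ≈ -8.1398e+12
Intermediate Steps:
V(F, J) = -2340 (V(F, J) = 9*(-284 - 1*(-24)) = 9*(-284 + 24) = 9*(-260) = -2340)
-379031*(-107790 + V(-582, -657))*u(114, 66) + (-37 - 199*(-55))/100436 = -379031/(1/(-107790 - 2340*(-195))) + (-37 - 199*(-55))/100436 = -379031/(-1/195/(-110130)) + (-37 + 10945)*(1/100436) = -379031/((-1/110130*(-1/195))) + 10908*(1/100436) = -379031/1/21475350 + 2727/25109 = -379031*21475350 + 2727/25109 = -8139823385850 + 2727/25109 = -204382825395304923/25109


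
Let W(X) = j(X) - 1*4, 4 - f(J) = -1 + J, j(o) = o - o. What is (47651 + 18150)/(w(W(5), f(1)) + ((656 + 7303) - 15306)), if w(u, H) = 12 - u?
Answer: -65801/7331 ≈ -8.9757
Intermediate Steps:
j(o) = 0
f(J) = 5 - J (f(J) = 4 - (-1 + J) = 4 + (1 - J) = 5 - J)
W(X) = -4 (W(X) = 0 - 1*4 = 0 - 4 = -4)
(47651 + 18150)/(w(W(5), f(1)) + ((656 + 7303) - 15306)) = (47651 + 18150)/((12 - 1*(-4)) + ((656 + 7303) - 15306)) = 65801/((12 + 4) + (7959 - 15306)) = 65801/(16 - 7347) = 65801/(-7331) = 65801*(-1/7331) = -65801/7331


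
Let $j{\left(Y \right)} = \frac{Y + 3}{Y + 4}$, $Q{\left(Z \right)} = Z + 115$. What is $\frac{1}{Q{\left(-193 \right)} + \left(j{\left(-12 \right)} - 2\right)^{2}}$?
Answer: $- \frac{64}{4943} \approx -0.012948$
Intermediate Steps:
$Q{\left(Z \right)} = 115 + Z$
$j{\left(Y \right)} = \frac{3 + Y}{4 + Y}$
$\frac{1}{Q{\left(-193 \right)} + \left(j{\left(-12 \right)} - 2\right)^{2}} = \frac{1}{\left(115 - 193\right) + \left(\frac{3 - 12}{4 - 12} - 2\right)^{2}} = \frac{1}{-78 + \left(\frac{1}{-8} \left(-9\right) - 2\right)^{2}} = \frac{1}{-78 + \left(\left(- \frac{1}{8}\right) \left(-9\right) - 2\right)^{2}} = \frac{1}{-78 + \left(\frac{9}{8} - 2\right)^{2}} = \frac{1}{-78 + \left(- \frac{7}{8}\right)^{2}} = \frac{1}{-78 + \frac{49}{64}} = \frac{1}{- \frac{4943}{64}} = - \frac{64}{4943}$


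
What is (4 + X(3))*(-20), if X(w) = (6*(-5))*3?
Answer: 1720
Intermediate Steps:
X(w) = -90 (X(w) = -30*3 = -90)
(4 + X(3))*(-20) = (4 - 90)*(-20) = -86*(-20) = 1720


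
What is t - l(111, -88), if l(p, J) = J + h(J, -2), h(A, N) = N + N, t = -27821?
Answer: -27729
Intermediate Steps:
h(A, N) = 2*N
l(p, J) = -4 + J (l(p, J) = J + 2*(-2) = J - 4 = -4 + J)
t - l(111, -88) = -27821 - (-4 - 88) = -27821 - 1*(-92) = -27821 + 92 = -27729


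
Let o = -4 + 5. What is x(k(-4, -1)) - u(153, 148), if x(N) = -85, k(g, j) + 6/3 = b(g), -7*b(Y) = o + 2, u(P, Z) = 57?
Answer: -142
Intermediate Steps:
o = 1
b(Y) = -3/7 (b(Y) = -(1 + 2)/7 = -⅐*3 = -3/7)
k(g, j) = -17/7 (k(g, j) = -2 - 3/7 = -17/7)
x(k(-4, -1)) - u(153, 148) = -85 - 1*57 = -85 - 57 = -142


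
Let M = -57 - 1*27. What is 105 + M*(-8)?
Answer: 777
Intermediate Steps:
M = -84 (M = -57 - 27 = -84)
105 + M*(-8) = 105 - 84*(-8) = 105 + 672 = 777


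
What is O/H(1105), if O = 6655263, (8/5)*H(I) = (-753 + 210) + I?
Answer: 26621052/1405 ≈ 18947.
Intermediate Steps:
H(I) = -2715/8 + 5*I/8 (H(I) = 5*((-753 + 210) + I)/8 = 5*(-543 + I)/8 = -2715/8 + 5*I/8)
O/H(1105) = 6655263/(-2715/8 + (5/8)*1105) = 6655263/(-2715/8 + 5525/8) = 6655263/(1405/4) = 6655263*(4/1405) = 26621052/1405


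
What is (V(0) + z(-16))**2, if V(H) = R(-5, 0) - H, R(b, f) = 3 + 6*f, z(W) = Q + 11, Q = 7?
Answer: 441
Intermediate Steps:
z(W) = 18 (z(W) = 7 + 11 = 18)
V(H) = 3 - H (V(H) = (3 + 6*0) - H = (3 + 0) - H = 3 - H)
(V(0) + z(-16))**2 = ((3 - 1*0) + 18)**2 = ((3 + 0) + 18)**2 = (3 + 18)**2 = 21**2 = 441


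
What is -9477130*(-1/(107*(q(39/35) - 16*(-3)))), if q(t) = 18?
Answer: 4738565/3531 ≈ 1342.0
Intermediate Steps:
-9477130*(-1/(107*(q(39/35) - 16*(-3)))) = -9477130*(-1/(107*(18 - 16*(-3)))) = -9477130*(-1/(107*(18 + 48))) = -9477130/((-107*66)) = -9477130/(-7062) = -9477130*(-1/7062) = 4738565/3531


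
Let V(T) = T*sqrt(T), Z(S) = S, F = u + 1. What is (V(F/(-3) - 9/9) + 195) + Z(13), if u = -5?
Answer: 208 + sqrt(3)/9 ≈ 208.19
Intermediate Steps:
F = -4 (F = -5 + 1 = -4)
V(T) = T**(3/2)
(V(F/(-3) - 9/9) + 195) + Z(13) = ((-4/(-3) - 9/9)**(3/2) + 195) + 13 = ((-4*(-1/3) - 9*1/9)**(3/2) + 195) + 13 = ((4/3 - 1)**(3/2) + 195) + 13 = ((1/3)**(3/2) + 195) + 13 = (sqrt(3)/9 + 195) + 13 = (195 + sqrt(3)/9) + 13 = 208 + sqrt(3)/9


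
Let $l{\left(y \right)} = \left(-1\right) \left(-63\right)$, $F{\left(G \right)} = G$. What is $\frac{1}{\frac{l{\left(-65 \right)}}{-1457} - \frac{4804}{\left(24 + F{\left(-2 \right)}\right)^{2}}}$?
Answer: $- \frac{176297}{1757480} \approx -0.10031$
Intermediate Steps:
$l{\left(y \right)} = 63$
$\frac{1}{\frac{l{\left(-65 \right)}}{-1457} - \frac{4804}{\left(24 + F{\left(-2 \right)}\right)^{2}}} = \frac{1}{\frac{63}{-1457} - \frac{4804}{\left(24 - 2\right)^{2}}} = \frac{1}{63 \left(- \frac{1}{1457}\right) - \frac{4804}{22^{2}}} = \frac{1}{- \frac{63}{1457} - \frac{4804}{484}} = \frac{1}{- \frac{63}{1457} - \frac{1201}{121}} = \frac{1}{- \frac{1757480}{176297}} = - \frac{176297}{1757480}$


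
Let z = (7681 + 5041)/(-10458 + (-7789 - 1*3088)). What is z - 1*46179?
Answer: -985241687/21335 ≈ -46180.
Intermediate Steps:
z = -12722/21335 (z = 12722/(-10458 + (-7789 - 3088)) = 12722/(-10458 - 10877) = 12722/(-21335) = 12722*(-1/21335) = -12722/21335 ≈ -0.59630)
z - 1*46179 = -12722/21335 - 1*46179 = -12722/21335 - 46179 = -985241687/21335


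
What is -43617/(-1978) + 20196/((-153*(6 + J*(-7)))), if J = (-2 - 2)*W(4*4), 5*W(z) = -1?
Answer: -609123/1978 ≈ -307.95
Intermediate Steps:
W(z) = -1/5 (W(z) = (1/5)*(-1) = -1/5)
J = 4/5 (J = (-2 - 2)*(-1/5) = -4*(-1/5) = 4/5 ≈ 0.80000)
-43617/(-1978) + 20196/((-153*(6 + J*(-7)))) = -43617/(-1978) + 20196/((-153*(6 + (4/5)*(-7)))) = -43617*(-1/1978) + 20196/((-153*(6 - 28/5))) = 43617/1978 + 20196/((-153*2/5)) = 43617/1978 + 20196/(-306/5) = 43617/1978 + 20196*(-5/306) = 43617/1978 - 330 = -609123/1978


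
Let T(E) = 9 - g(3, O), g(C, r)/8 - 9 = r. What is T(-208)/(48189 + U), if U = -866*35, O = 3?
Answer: -87/17879 ≈ -0.0048660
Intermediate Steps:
g(C, r) = 72 + 8*r
T(E) = -87 (T(E) = 9 - (72 + 8*3) = 9 - (72 + 24) = 9 - 1*96 = 9 - 96 = -87)
U = -30310
T(-208)/(48189 + U) = -87/(48189 - 30310) = -87/17879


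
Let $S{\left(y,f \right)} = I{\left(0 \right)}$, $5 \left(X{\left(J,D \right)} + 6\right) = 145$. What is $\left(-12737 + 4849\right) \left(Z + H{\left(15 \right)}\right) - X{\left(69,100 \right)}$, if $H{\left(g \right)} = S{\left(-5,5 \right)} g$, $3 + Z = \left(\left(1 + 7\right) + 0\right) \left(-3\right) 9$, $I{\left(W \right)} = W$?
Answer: $1727449$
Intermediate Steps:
$X{\left(J,D \right)} = 23$ ($X{\left(J,D \right)} = -6 + \frac{1}{5} \cdot 145 = -6 + 29 = 23$)
$Z = -219$ ($Z = -3 + \left(\left(1 + 7\right) + 0\right) \left(-3\right) 9 = -3 + \left(8 + 0\right) \left(-3\right) 9 = -3 + 8 \left(-3\right) 9 = -3 - 216 = -219$)
$S{\left(y,f \right)} = 0$
$H{\left(g \right)} = 0$ ($H{\left(g \right)} = 0 g = 0$)
$\left(-12737 + 4849\right) \left(Z + H{\left(15 \right)}\right) - X{\left(69,100 \right)} = \left(-12737 + 4849\right) \left(-219 + 0\right) - 23 = \left(-7888\right) \left(-219\right) - 23 = 1727472 - 23 = 1727449$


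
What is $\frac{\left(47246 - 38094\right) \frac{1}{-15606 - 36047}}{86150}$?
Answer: $- \frac{4576}{2224952975} \approx -2.0567 \cdot 10^{-6}$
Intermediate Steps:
$\frac{\left(47246 - 38094\right) \frac{1}{-15606 - 36047}}{86150} = \frac{47246 - 38094}{-51653} \cdot \frac{1}{86150} = \left(47246 - 38094\right) \left(- \frac{1}{51653}\right) \frac{1}{86150} = 9152 \left(- \frac{1}{51653}\right) \frac{1}{86150} = \left(- \frac{9152}{51653}\right) \frac{1}{86150} = - \frac{4576}{2224952975}$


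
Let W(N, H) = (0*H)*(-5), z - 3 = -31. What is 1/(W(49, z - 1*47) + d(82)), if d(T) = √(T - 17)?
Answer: √65/65 ≈ 0.12403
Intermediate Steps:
z = -28 (z = 3 - 31 = -28)
d(T) = √(-17 + T)
W(N, H) = 0 (W(N, H) = 0*(-5) = 0)
1/(W(49, z - 1*47) + d(82)) = 1/(0 + √(-17 + 82)) = 1/(0 + √65) = 1/(√65) = √65/65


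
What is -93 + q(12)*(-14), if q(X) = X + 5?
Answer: -331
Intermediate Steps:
q(X) = 5 + X
-93 + q(12)*(-14) = -93 + (5 + 12)*(-14) = -93 + 17*(-14) = -93 - 238 = -331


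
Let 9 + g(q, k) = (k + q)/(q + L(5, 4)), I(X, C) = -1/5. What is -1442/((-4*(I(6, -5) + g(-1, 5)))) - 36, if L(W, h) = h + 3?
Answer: -20031/256 ≈ -78.246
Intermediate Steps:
L(W, h) = 3 + h
I(X, C) = -⅕ (I(X, C) = -1*⅕ = -⅕)
g(q, k) = -9 + (k + q)/(7 + q) (g(q, k) = -9 + (k + q)/(q + (3 + 4)) = -9 + (k + q)/(q + 7) = -9 + (k + q)/(7 + q))
-1442/((-4*(I(6, -5) + g(-1, 5)))) - 36 = -1442/((-4*(-⅕ + (-63 + 5 - 8*(-1))/(7 - 1)))) - 36 = -1442/((-4*(-⅕ + (-63 + 5 + 8)/6))) - 36 = -1442/((-4*(-⅕ + (⅙)*(-50)))) - 36 = -1442/((-4*(-⅕ - 25/3))) - 36 = -1442/((-4*(-128/15))) - 36 = -1442/512/15 - 36 = -1442*15/512 - 36 = -14*1545/512 - 36 = -10815/256 - 36 = -20031/256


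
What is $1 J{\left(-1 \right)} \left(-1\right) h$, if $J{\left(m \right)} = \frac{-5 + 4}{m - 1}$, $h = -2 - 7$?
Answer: $\frac{9}{2} \approx 4.5$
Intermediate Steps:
$h = -9$
$J{\left(m \right)} = - \frac{1}{-1 + m}$
$1 J{\left(-1 \right)} \left(-1\right) h = 1 \left(- \frac{1}{-1 - 1}\right) \left(-1\right) \left(-9\right) = 1 \left(- \frac{1}{-2}\right) \left(-1\right) \left(-9\right) = 1 \left(\left(-1\right) \left(- \frac{1}{2}\right)\right) \left(-1\right) \left(-9\right) = 1 \cdot \frac{1}{2} \left(-1\right) \left(-9\right) = \frac{1}{2} \left(-1\right) \left(-9\right) = \left(- \frac{1}{2}\right) \left(-9\right) = \frac{9}{2}$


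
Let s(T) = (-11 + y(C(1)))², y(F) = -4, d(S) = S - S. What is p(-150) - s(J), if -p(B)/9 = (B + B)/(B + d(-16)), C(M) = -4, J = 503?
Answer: -243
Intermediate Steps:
d(S) = 0
s(T) = 225 (s(T) = (-11 - 4)² = (-15)² = 225)
p(B) = -18 (p(B) = -9*(B + B)/(B + 0) = -9*2*B/B = -9*2 = -18)
p(-150) - s(J) = -18 - 1*225 = -18 - 225 = -243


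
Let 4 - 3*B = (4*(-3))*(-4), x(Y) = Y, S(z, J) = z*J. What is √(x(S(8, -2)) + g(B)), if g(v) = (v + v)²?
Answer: 20*√19/3 ≈ 29.059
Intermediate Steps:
S(z, J) = J*z
B = -44/3 (B = 4/3 - 4*(-3)*(-4)/3 = 4/3 - (-4)*(-4) = 4/3 - ⅓*48 = 4/3 - 16 = -44/3 ≈ -14.667)
g(v) = 4*v² (g(v) = (2*v)² = 4*v²)
√(x(S(8, -2)) + g(B)) = √(-2*8 + 4*(-44/3)²) = √(-16 + 4*(1936/9)) = √(-16 + 7744/9) = √(7600/9) = 20*√19/3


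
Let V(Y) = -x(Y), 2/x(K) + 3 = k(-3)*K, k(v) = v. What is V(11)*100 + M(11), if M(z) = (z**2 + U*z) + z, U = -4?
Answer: 842/9 ≈ 93.556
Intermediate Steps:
M(z) = z**2 - 3*z (M(z) = (z**2 - 4*z) + z = z**2 - 3*z)
x(K) = 2/(-3 - 3*K)
V(Y) = -2/(3*(-1 - Y))
V(11)*100 + M(11) = (2/(3*(1 + 11)))*100 + 11*(-3 + 11) = ((2/3)/12)*100 + 11*8 = ((2/3)*(1/12))*100 + 88 = (1/18)*100 + 88 = 50/9 + 88 = 842/9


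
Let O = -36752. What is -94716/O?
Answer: 23679/9188 ≈ 2.5772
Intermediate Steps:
-94716/O = -94716/(-36752) = -94716*(-1/36752) = 23679/9188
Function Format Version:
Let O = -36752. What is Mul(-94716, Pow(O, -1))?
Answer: Rational(23679, 9188) ≈ 2.5772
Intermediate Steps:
Mul(-94716, Pow(O, -1)) = Mul(-94716, Pow(-36752, -1)) = Mul(-94716, Rational(-1, 36752)) = Rational(23679, 9188)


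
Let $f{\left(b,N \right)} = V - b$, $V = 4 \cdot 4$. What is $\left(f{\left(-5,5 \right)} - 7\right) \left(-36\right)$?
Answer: $-504$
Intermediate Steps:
$V = 16$
$f{\left(b,N \right)} = 16 - b$
$\left(f{\left(-5,5 \right)} - 7\right) \left(-36\right) = \left(\left(16 - -5\right) - 7\right) \left(-36\right) = \left(\left(16 + 5\right) - 7\right) \left(-36\right) = \left(21 - 7\right) \left(-36\right) = 14 \left(-36\right) = -504$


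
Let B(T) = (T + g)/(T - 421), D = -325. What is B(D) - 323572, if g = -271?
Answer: -120692058/373 ≈ -3.2357e+5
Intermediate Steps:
B(T) = (-271 + T)/(-421 + T) (B(T) = (T - 271)/(T - 421) = (-271 + T)/(-421 + T))
B(D) - 323572 = (-271 - 325)/(-421 - 325) - 323572 = -596/(-746) - 323572 = -1/746*(-596) - 323572 = 298/373 - 323572 = -120692058/373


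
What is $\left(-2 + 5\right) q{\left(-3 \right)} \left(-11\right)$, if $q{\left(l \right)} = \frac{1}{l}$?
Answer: $11$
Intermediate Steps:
$\left(-2 + 5\right) q{\left(-3 \right)} \left(-11\right) = \frac{-2 + 5}{-3} \left(-11\right) = 3 \left(- \frac{1}{3}\right) \left(-11\right) = \left(-1\right) \left(-11\right) = 11$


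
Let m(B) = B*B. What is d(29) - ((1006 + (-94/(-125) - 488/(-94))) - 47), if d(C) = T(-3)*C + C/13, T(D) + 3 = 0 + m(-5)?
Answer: -24799934/76375 ≈ -324.71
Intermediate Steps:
m(B) = B²
T(D) = 22 (T(D) = -3 + (0 + (-5)²) = -3 + (0 + 25) = -3 + 25 = 22)
d(C) = 287*C/13 (d(C) = 22*C + C/13 = 287*C/13)
d(29) - ((1006 + (-94/(-125) - 488/(-94))) - 47) = (287/13)*29 - ((1006 + (-94/(-125) - 488/(-94))) - 47) = 8323/13 - ((1006 + (-94*(-1/125) - 488*(-1/94))) - 47) = 8323/13 - ((1006 + (94/125 + 244/47)) - 47) = 8323/13 - ((1006 + 34918/5875) - 47) = 8323/13 - (5945168/5875 - 47) = 8323/13 - 1*5669043/5875 = 8323/13 - 5669043/5875 = -24799934/76375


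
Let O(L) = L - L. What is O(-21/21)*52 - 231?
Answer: -231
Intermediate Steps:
O(L) = 0
O(-21/21)*52 - 231 = 0*52 - 231 = 0 - 231 = -231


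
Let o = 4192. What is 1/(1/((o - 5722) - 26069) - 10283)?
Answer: -27599/283800518 ≈ -9.7248e-5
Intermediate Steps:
1/(1/((o - 5722) - 26069) - 10283) = 1/(1/((4192 - 5722) - 26069) - 10283) = 1/(1/(-1530 - 26069) - 10283) = 1/(1/(-27599) - 10283) = 1/(-1/27599 - 10283) = 1/(-283800518/27599) = -27599/283800518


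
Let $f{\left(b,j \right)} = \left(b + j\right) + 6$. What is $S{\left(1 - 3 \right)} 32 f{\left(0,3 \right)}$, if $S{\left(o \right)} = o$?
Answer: $-576$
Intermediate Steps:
$f{\left(b,j \right)} = 6 + b + j$
$S{\left(1 - 3 \right)} 32 f{\left(0,3 \right)} = \left(1 - 3\right) 32 \left(6 + 0 + 3\right) = \left(1 - 3\right) 32 \cdot 9 = \left(-2\right) 32 \cdot 9 = \left(-64\right) 9 = -576$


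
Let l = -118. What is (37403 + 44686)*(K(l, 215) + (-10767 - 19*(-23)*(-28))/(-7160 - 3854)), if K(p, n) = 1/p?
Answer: 55478619315/324913 ≈ 1.7075e+5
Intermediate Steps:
(37403 + 44686)*(K(l, 215) + (-10767 - 19*(-23)*(-28))/(-7160 - 3854)) = (37403 + 44686)*(1/(-118) + (-10767 - 19*(-23)*(-28))/(-7160 - 3854)) = 82089*(-1/118 + (-10767 + 437*(-28))/(-11014)) = 82089*(-1/118 + (-10767 - 12236)*(-1/11014)) = 82089*(-1/118 - 23003*(-1/11014)) = 82089*(-1/118 + 23003/11014) = 82089*(675835/324913) = 55478619315/324913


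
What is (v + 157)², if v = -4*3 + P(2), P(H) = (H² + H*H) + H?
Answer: 24025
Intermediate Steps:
P(H) = H + 2*H² (P(H) = (H² + H²) + H = 2*H² + H = H + 2*H²)
v = -2 (v = -4*3 + 2*(1 + 2*2) = -12 + 2*(1 + 4) = -12 + 2*5 = -12 + 10 = -2)
(v + 157)² = (-2 + 157)² = 155² = 24025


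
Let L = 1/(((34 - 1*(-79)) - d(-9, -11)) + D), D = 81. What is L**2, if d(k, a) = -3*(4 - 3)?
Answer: 1/38809 ≈ 2.5767e-5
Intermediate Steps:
d(k, a) = -3 (d(k, a) = -3*1 = -3)
L = 1/197 (L = 1/(((34 - 1*(-79)) - 1*(-3)) + 81) = 1/(((34 + 79) + 3) + 81) = 1/((113 + 3) + 81) = 1/(116 + 81) = 1/197 ≈ 0.0050761)
L**2 = (1/197)**2 = 1/38809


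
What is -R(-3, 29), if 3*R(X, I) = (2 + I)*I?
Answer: -899/3 ≈ -299.67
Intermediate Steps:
R(X, I) = I*(2 + I)/3 (R(X, I) = ((2 + I)*I)/3 = (I*(2 + I))/3 = I*(2 + I)/3)
-R(-3, 29) = -29*(2 + 29)/3 = -29*31/3 = -1*899/3 = -899/3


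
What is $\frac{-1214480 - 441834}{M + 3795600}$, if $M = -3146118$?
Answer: $- \frac{828157}{324741} \approx -2.5502$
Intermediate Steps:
$\frac{-1214480 - 441834}{M + 3795600} = \frac{-1214480 - 441834}{-3146118 + 3795600} = - \frac{1656314}{649482} = \left(-1656314\right) \frac{1}{649482} = - \frac{828157}{324741}$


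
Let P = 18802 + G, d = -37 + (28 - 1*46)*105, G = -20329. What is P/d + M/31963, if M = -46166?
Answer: -40154381/61592701 ≈ -0.65193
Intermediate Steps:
d = -1927 (d = -37 + (28 - 46)*105 = -37 - 18*105 = -37 - 1890 = -1927)
P = -1527 (P = 18802 - 20329 = -1527)
P/d + M/31963 = -1527/(-1927) - 46166/31963 = -1527*(-1/1927) - 46166*1/31963 = 1527/1927 - 46166/31963 = -40154381/61592701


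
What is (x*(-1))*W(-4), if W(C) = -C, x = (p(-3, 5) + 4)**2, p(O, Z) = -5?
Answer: -4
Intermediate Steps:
x = 1 (x = (-5 + 4)**2 = (-1)**2 = 1)
(x*(-1))*W(-4) = (1*(-1))*(-1*(-4)) = -1*4 = -4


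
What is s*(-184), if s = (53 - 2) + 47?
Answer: -18032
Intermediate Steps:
s = 98 (s = 51 + 47 = 98)
s*(-184) = 98*(-184) = -18032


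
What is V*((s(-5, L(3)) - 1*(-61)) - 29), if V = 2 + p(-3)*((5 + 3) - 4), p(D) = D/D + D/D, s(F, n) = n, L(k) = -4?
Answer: 280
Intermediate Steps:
p(D) = 2 (p(D) = 1 + 1 = 2)
V = 10 (V = 2 + 2*((5 + 3) - 4) = 2 + 2*(8 - 4) = 2 + 2*4 = 2 + 8 = 10)
V*((s(-5, L(3)) - 1*(-61)) - 29) = 10*((-4 - 1*(-61)) - 29) = 10*((-4 + 61) - 29) = 10*(57 - 29) = 10*28 = 280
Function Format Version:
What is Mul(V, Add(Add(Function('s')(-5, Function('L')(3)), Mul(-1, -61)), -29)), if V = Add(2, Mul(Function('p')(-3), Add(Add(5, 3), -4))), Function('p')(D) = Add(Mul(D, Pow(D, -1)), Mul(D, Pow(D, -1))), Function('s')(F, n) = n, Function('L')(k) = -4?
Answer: 280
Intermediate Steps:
Function('p')(D) = 2 (Function('p')(D) = Add(1, 1) = 2)
V = 10 (V = Add(2, Mul(2, Add(Add(5, 3), -4))) = Add(2, Mul(2, Add(8, -4))) = Add(2, Mul(2, 4)) = Add(2, 8) = 10)
Mul(V, Add(Add(Function('s')(-5, Function('L')(3)), Mul(-1, -61)), -29)) = Mul(10, Add(Add(-4, Mul(-1, -61)), -29)) = Mul(10, Add(Add(-4, 61), -29)) = Mul(10, Add(57, -29)) = Mul(10, 28) = 280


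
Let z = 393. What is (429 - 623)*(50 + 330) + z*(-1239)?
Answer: -560647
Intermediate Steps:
(429 - 623)*(50 + 330) + z*(-1239) = (429 - 623)*(50 + 330) + 393*(-1239) = -194*380 - 486927 = -73720 - 486927 = -560647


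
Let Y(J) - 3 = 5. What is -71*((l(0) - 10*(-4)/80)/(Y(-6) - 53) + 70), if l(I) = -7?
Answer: -448223/90 ≈ -4980.3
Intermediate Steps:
Y(J) = 8 (Y(J) = 3 + 5 = 8)
-71*((l(0) - 10*(-4)/80)/(Y(-6) - 53) + 70) = -71*((-7 - 10*(-4)/80)/(8 - 53) + 70) = -71*((-7 + 40*(1/80))/(-45) + 70) = -71*((-7 + 1/2)*(-1/45) + 70) = -71*(-13/2*(-1/45) + 70) = -71*(13/90 + 70) = -71*6313/90 = -448223/90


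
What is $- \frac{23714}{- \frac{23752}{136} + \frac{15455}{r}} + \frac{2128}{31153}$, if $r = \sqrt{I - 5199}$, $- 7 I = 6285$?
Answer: $\frac{1593186745677466972}{26773282819194349} - \frac{317755387290 i \sqrt{33194}}{859412667133} \approx 59.507 - 67.363 i$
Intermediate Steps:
$I = - \frac{6285}{7}$ ($I = \left(- \frac{1}{7}\right) 6285 = - \frac{6285}{7} \approx -897.86$)
$r = \frac{3 i \sqrt{33194}}{7}$ ($r = \sqrt{- \frac{6285}{7} - 5199} = \sqrt{- \frac{42678}{7}} = \frac{3 i \sqrt{33194}}{7} \approx 78.082 i$)
$- \frac{23714}{- \frac{23752}{136} + \frac{15455}{r}} + \frac{2128}{31153} = - \frac{23714}{- \frac{23752}{136} + \frac{15455}{\frac{3}{7} i \sqrt{33194}}} + \frac{2128}{31153} = - \frac{23714}{\left(-23752\right) \frac{1}{136} + 15455 \left(- \frac{i \sqrt{33194}}{14226}\right)} + 2128 \cdot \frac{1}{31153} = - \frac{23714}{- \frac{2969}{17} - \frac{15455 i \sqrt{33194}}{14226}} + \frac{2128}{31153} = \frac{2128}{31153} - \frac{23714}{- \frac{2969}{17} - \frac{15455 i \sqrt{33194}}{14226}}$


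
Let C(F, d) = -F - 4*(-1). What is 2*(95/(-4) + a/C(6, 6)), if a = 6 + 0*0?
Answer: -107/2 ≈ -53.500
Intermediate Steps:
a = 6 (a = 6 + 0 = 6)
C(F, d) = 4 - F (C(F, d) = -F + 4 = 4 - F)
2*(95/(-4) + a/C(6, 6)) = 2*(95/(-4) + 6/(4 - 1*6)) = 2*(95*(-¼) + 6/(4 - 6)) = 2*(-95/4 + 6/(-2)) = 2*(-95/4 + 6*(-½)) = 2*(-95/4 - 3) = 2*(-107/4) = -107/2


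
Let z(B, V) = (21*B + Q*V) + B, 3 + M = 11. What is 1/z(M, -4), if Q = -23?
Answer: 1/268 ≈ 0.0037313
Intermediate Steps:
M = 8 (M = -3 + 11 = 8)
z(B, V) = -23*V + 22*B (z(B, V) = (21*B - 23*V) + B = (-23*V + 21*B) + B = -23*V + 22*B)
1/z(M, -4) = 1/(-23*(-4) + 22*8) = 1/(92 + 176) = 1/268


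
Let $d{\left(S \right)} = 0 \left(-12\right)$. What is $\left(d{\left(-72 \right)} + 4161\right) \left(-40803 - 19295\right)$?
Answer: $-250067778$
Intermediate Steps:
$d{\left(S \right)} = 0$
$\left(d{\left(-72 \right)} + 4161\right) \left(-40803 - 19295\right) = \left(0 + 4161\right) \left(-40803 - 19295\right) = 4161 \left(-60098\right) = -250067778$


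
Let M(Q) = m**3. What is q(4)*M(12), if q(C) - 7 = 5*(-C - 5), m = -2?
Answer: 304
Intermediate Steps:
q(C) = -18 - 5*C (q(C) = 7 + 5*(-C - 5) = 7 + 5*(-5 - C) = 7 + (-25 - 5*C) = -18 - 5*C)
M(Q) = -8 (M(Q) = (-2)**3 = -8)
q(4)*M(12) = (-18 - 5*4)*(-8) = (-18 - 20)*(-8) = -38*(-8) = 304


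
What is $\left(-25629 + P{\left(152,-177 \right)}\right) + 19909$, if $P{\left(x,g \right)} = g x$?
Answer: $-32624$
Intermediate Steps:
$\left(-25629 + P{\left(152,-177 \right)}\right) + 19909 = \left(-25629 - 26904\right) + 19909 = -52533 + 19909 = -32624$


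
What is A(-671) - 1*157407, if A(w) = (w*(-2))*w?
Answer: -1057889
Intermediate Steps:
A(w) = -2*w² (A(w) = (-2*w)*w = -2*w²)
A(-671) - 1*157407 = -2*(-671)² - 1*157407 = -2*450241 - 157407 = -900482 - 157407 = -1057889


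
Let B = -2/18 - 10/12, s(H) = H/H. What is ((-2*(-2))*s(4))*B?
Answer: -34/9 ≈ -3.7778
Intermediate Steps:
s(H) = 1
B = -17/18 (B = -2*1/18 - 10*1/12 = -1/9 - 5/6 = -17/18 ≈ -0.94444)
((-2*(-2))*s(4))*B = (-2*(-2)*1)*(-17/18) = (4*1)*(-17/18) = 4*(-17/18) = -34/9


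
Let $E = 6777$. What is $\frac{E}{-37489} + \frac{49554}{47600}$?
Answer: $\frac{767572353}{892238200} \approx 0.86028$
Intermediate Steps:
$\frac{E}{-37489} + \frac{49554}{47600} = \frac{6777}{-37489} + \frac{49554}{47600} = 6777 \left(- \frac{1}{37489}\right) + 49554 \cdot \frac{1}{47600} = - \frac{6777}{37489} + \frac{24777}{23800} = \frac{767572353}{892238200}$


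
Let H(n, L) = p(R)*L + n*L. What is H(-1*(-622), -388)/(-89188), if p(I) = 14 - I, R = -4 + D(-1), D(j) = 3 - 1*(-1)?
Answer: 61692/22297 ≈ 2.7668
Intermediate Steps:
D(j) = 4 (D(j) = 3 + 1 = 4)
R = 0 (R = -4 + 4 = 0)
H(n, L) = 14*L + L*n (H(n, L) = (14 - 1*0)*L + n*L = (14 + 0)*L + L*n = 14*L + L*n)
H(-1*(-622), -388)/(-89188) = -388*(14 - 1*(-622))/(-89188) = -388*(14 + 622)*(-1/89188) = -388*636*(-1/89188) = -246768*(-1/89188) = 61692/22297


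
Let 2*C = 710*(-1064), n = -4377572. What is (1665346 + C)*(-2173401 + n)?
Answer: -8435203160098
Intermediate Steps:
C = -377720 (C = (710*(-1064))/2 = (½)*(-755440) = -377720)
(1665346 + C)*(-2173401 + n) = (1665346 - 377720)*(-2173401 - 4377572) = 1287626*(-6550973) = -8435203160098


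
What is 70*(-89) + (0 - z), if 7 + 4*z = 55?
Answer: -6242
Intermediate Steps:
z = 12 (z = -7/4 + (¼)*55 = -7/4 + 55/4 = 12)
70*(-89) + (0 - z) = 70*(-89) + (0 - 1*12) = -6230 + (0 - 12) = -6230 - 12 = -6242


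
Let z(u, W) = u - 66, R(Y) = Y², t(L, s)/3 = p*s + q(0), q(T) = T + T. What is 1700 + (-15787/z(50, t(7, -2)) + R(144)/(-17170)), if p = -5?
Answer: 368877507/137360 ≈ 2685.5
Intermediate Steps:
q(T) = 2*T
t(L, s) = -15*s (t(L, s) = 3*(-5*s + 2*0) = 3*(-5*s + 0) = 3*(-5*s) = -15*s)
z(u, W) = -66 + u
1700 + (-15787/z(50, t(7, -2)) + R(144)/(-17170)) = 1700 + (-15787/(-66 + 50) + 144²/(-17170)) = 1700 + (-15787/(-16) + 20736*(-1/17170)) = 1700 + (-15787*(-1/16) - 10368/8585) = 1700 + (15787/16 - 10368/8585) = 1700 + 135365507/137360 = 368877507/137360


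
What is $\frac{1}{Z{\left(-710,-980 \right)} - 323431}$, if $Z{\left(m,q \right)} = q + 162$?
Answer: $- \frac{1}{324249} \approx -3.084 \cdot 10^{-6}$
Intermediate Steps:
$Z{\left(m,q \right)} = 162 + q$
$\frac{1}{Z{\left(-710,-980 \right)} - 323431} = \frac{1}{\left(162 - 980\right) - 323431} = \frac{1}{-818 - 323431} = \frac{1}{-324249} = - \frac{1}{324249}$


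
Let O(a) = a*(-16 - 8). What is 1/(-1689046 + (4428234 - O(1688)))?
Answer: 1/2779700 ≈ 3.5975e-7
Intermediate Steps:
O(a) = -24*a (O(a) = a*(-24) = -24*a)
1/(-1689046 + (4428234 - O(1688))) = 1/(-1689046 + (4428234 - (-24)*1688)) = 1/(-1689046 + (4428234 - 1*(-40512))) = 1/(-1689046 + (4428234 + 40512)) = 1/(-1689046 + 4468746) = 1/2779700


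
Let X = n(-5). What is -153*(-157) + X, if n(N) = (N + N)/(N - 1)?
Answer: 72068/3 ≈ 24023.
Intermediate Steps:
n(N) = 2*N/(-1 + N) (n(N) = (2*N)/(-1 + N) = 2*N/(-1 + N))
X = 5/3 (X = 2*(-5)/(-1 - 5) = 2*(-5)/(-6) = 2*(-5)*(-⅙) = 5/3 ≈ 1.6667)
-153*(-157) + X = -153*(-157) + 5/3 = 24021 + 5/3 = 72068/3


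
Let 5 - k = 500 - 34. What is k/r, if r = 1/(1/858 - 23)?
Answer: 9096913/858 ≈ 10602.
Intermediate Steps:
k = -461 (k = 5 - (500 - 34) = 5 - 1*466 = 5 - 466 = -461)
r = -858/19733 (r = 1/(1/858 - 23) = 1/(-19733/858) = -858/19733 ≈ -0.043480)
k/r = -461/(-858/19733) = -461*(-19733/858) = 9096913/858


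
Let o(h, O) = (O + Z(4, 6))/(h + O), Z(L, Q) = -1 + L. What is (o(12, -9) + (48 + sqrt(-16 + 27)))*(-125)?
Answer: -5750 - 125*sqrt(11) ≈ -6164.6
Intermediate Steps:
o(h, O) = (3 + O)/(O + h) (o(h, O) = (O + (-1 + 4))/(h + O) = (O + 3)/(O + h) = (3 + O)/(O + h))
(o(12, -9) + (48 + sqrt(-16 + 27)))*(-125) = ((3 - 9)/(-9 + 12) + (48 + sqrt(-16 + 27)))*(-125) = (-6/3 + (48 + sqrt(11)))*(-125) = ((1/3)*(-6) + (48 + sqrt(11)))*(-125) = (-2 + (48 + sqrt(11)))*(-125) = (46 + sqrt(11))*(-125) = -5750 - 125*sqrt(11)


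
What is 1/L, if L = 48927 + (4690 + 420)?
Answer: 1/54037 ≈ 1.8506e-5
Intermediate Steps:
L = 54037 (L = 48927 + 5110 = 54037)
1/L = 1/54037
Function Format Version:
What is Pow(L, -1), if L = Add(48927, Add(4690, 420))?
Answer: Rational(1, 54037) ≈ 1.8506e-5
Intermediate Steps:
L = 54037 (L = Add(48927, 5110) = 54037)
Pow(L, -1) = Pow(54037, -1) = Rational(1, 54037)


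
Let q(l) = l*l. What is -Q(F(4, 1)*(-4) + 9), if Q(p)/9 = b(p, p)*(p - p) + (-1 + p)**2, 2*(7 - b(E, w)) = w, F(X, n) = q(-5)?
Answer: -76176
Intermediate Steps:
q(l) = l**2
F(X, n) = 25 (F(X, n) = (-5)**2 = 25)
b(E, w) = 7 - w/2
Q(p) = 9*(-1 + p)**2 (Q(p) = 9*((7 - p/2)*(p - p) + (-1 + p)**2) = 9*((7 - p/2)*0 + (-1 + p)**2) = 9*(0 + (-1 + p)**2) = 9*(-1 + p)**2)
-Q(F(4, 1)*(-4) + 9) = -9*(-1 + (25*(-4) + 9))**2 = -9*(-1 + (-100 + 9))**2 = -9*(-1 - 91)**2 = -9*(-92)**2 = -9*8464 = -1*76176 = -76176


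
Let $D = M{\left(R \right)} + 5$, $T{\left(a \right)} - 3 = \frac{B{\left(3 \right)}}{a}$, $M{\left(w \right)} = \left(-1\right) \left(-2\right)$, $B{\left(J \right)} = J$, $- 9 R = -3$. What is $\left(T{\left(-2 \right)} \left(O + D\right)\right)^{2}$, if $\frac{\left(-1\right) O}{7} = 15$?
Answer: $21609$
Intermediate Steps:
$R = \frac{1}{3}$ ($R = \left(- \frac{1}{9}\right) \left(-3\right) = \frac{1}{3} \approx 0.33333$)
$O = -105$ ($O = \left(-7\right) 15 = -105$)
$M{\left(w \right)} = 2$
$T{\left(a \right)} = 3 + \frac{3}{a}$
$D = 7$ ($D = 2 + 5 = 7$)
$\left(T{\left(-2 \right)} \left(O + D\right)\right)^{2} = \left(\left(3 + \frac{3}{-2}\right) \left(-105 + 7\right)\right)^{2} = \left(\left(3 + 3 \left(- \frac{1}{2}\right)\right) \left(-98\right)\right)^{2} = \left(\left(3 - \frac{3}{2}\right) \left(-98\right)\right)^{2} = \left(\frac{3}{2} \left(-98\right)\right)^{2} = \left(-147\right)^{2} = 21609$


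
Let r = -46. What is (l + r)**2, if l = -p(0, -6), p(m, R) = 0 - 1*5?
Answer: 1681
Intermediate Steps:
p(m, R) = -5 (p(m, R) = 0 - 5 = -5)
l = 5 (l = -1*(-5) = 5)
(l + r)**2 = (5 - 46)**2 = (-41)**2 = 1681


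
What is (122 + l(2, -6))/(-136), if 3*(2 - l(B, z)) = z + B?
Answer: -47/51 ≈ -0.92157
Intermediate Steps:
l(B, z) = 2 - B/3 - z/3 (l(B, z) = 2 - (z + B)/3 = 2 - (B + z)/3 = 2 + (-B/3 - z/3) = 2 - B/3 - z/3)
(122 + l(2, -6))/(-136) = (122 + (2 - ⅓*2 - ⅓*(-6)))/(-136) = (122 + (2 - ⅔ + 2))*(-1/136) = (122 + 10/3)*(-1/136) = (376/3)*(-1/136) = -47/51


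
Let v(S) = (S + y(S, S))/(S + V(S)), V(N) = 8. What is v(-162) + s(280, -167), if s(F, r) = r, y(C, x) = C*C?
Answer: -3700/11 ≈ -336.36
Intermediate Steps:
y(C, x) = C²
v(S) = (S + S²)/(8 + S) (v(S) = (S + S²)/(S + 8) = (S + S²)/(8 + S))
v(-162) + s(280, -167) = -162*(1 - 162)/(8 - 162) - 167 = -162*(-161)/(-154) - 167 = -162*(-1/154)*(-161) - 167 = -1863/11 - 167 = -3700/11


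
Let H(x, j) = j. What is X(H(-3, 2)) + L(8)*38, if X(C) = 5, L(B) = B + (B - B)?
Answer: 309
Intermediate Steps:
L(B) = B (L(B) = B + 0 = B)
X(H(-3, 2)) + L(8)*38 = 5 + 8*38 = 5 + 304 = 309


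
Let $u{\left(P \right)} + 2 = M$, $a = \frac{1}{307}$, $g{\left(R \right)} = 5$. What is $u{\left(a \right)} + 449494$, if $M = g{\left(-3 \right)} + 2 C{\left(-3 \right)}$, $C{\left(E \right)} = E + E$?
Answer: $449485$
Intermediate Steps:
$C{\left(E \right)} = 2 E$
$M = -7$ ($M = 5 + 2 \cdot 2 \left(-3\right) = 5 + 2 \left(-6\right) = 5 - 12 = -7$)
$a = \frac{1}{307} \approx 0.0032573$
$u{\left(P \right)} = -9$ ($u{\left(P \right)} = -2 - 7 = -9$)
$u{\left(a \right)} + 449494 = -9 + 449494 = 449485$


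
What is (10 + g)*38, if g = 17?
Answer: 1026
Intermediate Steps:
(10 + g)*38 = (10 + 17)*38 = 27*38 = 1026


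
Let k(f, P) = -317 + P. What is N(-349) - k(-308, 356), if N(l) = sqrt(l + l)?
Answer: -39 + I*sqrt(698) ≈ -39.0 + 26.42*I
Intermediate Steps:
N(l) = sqrt(2)*sqrt(l) (N(l) = sqrt(2*l) = sqrt(2)*sqrt(l))
N(-349) - k(-308, 356) = sqrt(2)*sqrt(-349) - (-317 + 356) = sqrt(2)*(I*sqrt(349)) - 1*39 = I*sqrt(698) - 39 = -39 + I*sqrt(698)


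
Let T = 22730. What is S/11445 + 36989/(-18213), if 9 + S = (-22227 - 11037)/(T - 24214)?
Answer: -7474674374/3682577535 ≈ -2.0297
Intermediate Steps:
S = 711/53 (S = -9 + (-22227 - 11037)/(22730 - 24214) = -9 - 33264/(-1484) = -9 - 33264*(-1/1484) = -9 + 1188/53 = 711/53 ≈ 13.415)
S/11445 + 36989/(-18213) = (711/53)/11445 + 36989/(-18213) = (711/53)*(1/11445) + 36989*(-1/18213) = 237/202195 - 36989/18213 = -7474674374/3682577535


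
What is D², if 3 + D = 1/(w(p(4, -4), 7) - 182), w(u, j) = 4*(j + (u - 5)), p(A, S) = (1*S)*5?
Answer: 582169/64516 ≈ 9.0236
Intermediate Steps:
p(A, S) = 5*S (p(A, S) = S*5 = 5*S)
w(u, j) = -20 + 4*j + 4*u (w(u, j) = 4*(j + (-5 + u)) = 4*(-5 + j + u) = -20 + 4*j + 4*u)
D = -763/254 (D = -3 + 1/((-20 + 4*7 + 4*(5*(-4))) - 182) = -3 + 1/((-20 + 28 + 4*(-20)) - 182) = -3 + 1/((-20 + 28 - 80) - 182) = -3 + 1/(-72 - 182) = -3 + 1/(-254) = -3 - 1/254 = -763/254 ≈ -3.0039)
D² = (-763/254)² = 582169/64516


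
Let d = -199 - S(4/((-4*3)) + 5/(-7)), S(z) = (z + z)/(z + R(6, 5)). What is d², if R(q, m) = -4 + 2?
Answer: 10208025/256 ≈ 39875.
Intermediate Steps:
R(q, m) = -2
S(z) = 2*z/(-2 + z) (S(z) = (z + z)/(z - 2) = (2*z)/(-2 + z) = 2*z/(-2 + z))
d = -3195/16 (d = -199 - 2*(4/((-4*3)) + 5/(-7))/(-2 + (4/((-4*3)) + 5/(-7))) = -199 - 2*(4/(-12) + 5*(-⅐))/(-2 + (4/(-12) + 5*(-⅐))) = -199 - 2*(4*(-1/12) - 5/7)/(-2 + (4*(-1/12) - 5/7)) = -199 - 2*(-⅓ - 5/7)/(-2 + (-⅓ - 5/7)) = -199 - 2*(-22)/(21*(-2 - 22/21)) = -199 - 2*(-22)/(21*(-64/21)) = -199 - 2*(-22)*(-21)/(21*64) = -199 - 1*11/16 = -199 - 11/16 = -3195/16 ≈ -199.69)
d² = (-3195/16)² = 10208025/256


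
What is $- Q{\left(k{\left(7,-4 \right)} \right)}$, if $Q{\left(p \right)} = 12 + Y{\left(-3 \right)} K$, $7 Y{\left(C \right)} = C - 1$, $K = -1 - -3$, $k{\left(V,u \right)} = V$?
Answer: $- \frac{76}{7} \approx -10.857$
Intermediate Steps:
$K = 2$ ($K = -1 + 3 = 2$)
$Y{\left(C \right)} = - \frac{1}{7} + \frac{C}{7}$ ($Y{\left(C \right)} = \frac{C - 1}{7} = \frac{-1 + C}{7} = - \frac{1}{7} + \frac{C}{7}$)
$Q{\left(p \right)} = \frac{76}{7}$ ($Q{\left(p \right)} = 12 + \left(- \frac{1}{7} + \frac{1}{7} \left(-3\right)\right) 2 = 12 + \left(- \frac{1}{7} - \frac{3}{7}\right) 2 = 12 - \frac{8}{7} = \frac{76}{7}$)
$- Q{\left(k{\left(7,-4 \right)} \right)} = \left(-1\right) \frac{76}{7} = - \frac{76}{7}$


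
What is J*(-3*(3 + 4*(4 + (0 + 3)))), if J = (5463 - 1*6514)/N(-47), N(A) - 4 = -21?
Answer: -97743/17 ≈ -5749.6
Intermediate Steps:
N(A) = -17 (N(A) = 4 - 21 = -17)
J = 1051/17 (J = (5463 - 1*6514)/(-17) = (5463 - 6514)*(-1/17) = -1051*(-1/17) = 1051/17 ≈ 61.824)
J*(-3*(3 + 4*(4 + (0 + 3)))) = 1051*(-3*(3 + 4*(4 + (0 + 3))))/17 = 1051*(-3*(3 + 4*(4 + 3)))/17 = 1051*(-3*(3 + 4*7))/17 = 1051*(-3*(3 + 28))/17 = 1051*(-3*31)/17 = (1051/17)*(-93) = -97743/17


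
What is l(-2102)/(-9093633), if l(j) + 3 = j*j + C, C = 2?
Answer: -1472801/3031211 ≈ -0.48588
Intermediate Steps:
l(j) = -1 + j**2 (l(j) = -3 + (j*j + 2) = -3 + (j**2 + 2) = -3 + (2 + j**2) = -1 + j**2)
l(-2102)/(-9093633) = (-1 + (-2102)**2)/(-9093633) = (-1 + 4418404)*(-1/9093633) = 4418403*(-1/9093633) = -1472801/3031211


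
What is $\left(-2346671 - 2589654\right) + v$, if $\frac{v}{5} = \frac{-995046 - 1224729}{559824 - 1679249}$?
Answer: $- \frac{221033380570}{44777} \approx -4.9363 \cdot 10^{6}$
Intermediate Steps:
$v = \frac{443955}{44777}$ ($v = 5 \frac{-995046 - 1224729}{559824 - 1679249} = 5 \left(- \frac{2219775}{-1119425}\right) = 5 \left(\left(-2219775\right) \left(- \frac{1}{1119425}\right)\right) = 5 \cdot \frac{88791}{44777} = \frac{443955}{44777} \approx 9.9148$)
$\left(-2346671 - 2589654\right) + v = \left(-2346671 - 2589654\right) + \frac{443955}{44777} = -4936325 + \frac{443955}{44777} = - \frac{221033380570}{44777}$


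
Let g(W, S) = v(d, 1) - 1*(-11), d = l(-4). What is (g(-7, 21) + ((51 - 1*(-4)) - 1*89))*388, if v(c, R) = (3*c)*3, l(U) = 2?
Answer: -1940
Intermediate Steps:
d = 2
v(c, R) = 9*c
g(W, S) = 29 (g(W, S) = 9*2 - 1*(-11) = 18 + 11 = 29)
(g(-7, 21) + ((51 - 1*(-4)) - 1*89))*388 = (29 + ((51 - 1*(-4)) - 1*89))*388 = (29 + ((51 + 4) - 89))*388 = (29 + (55 - 89))*388 = (29 - 34)*388 = -5*388 = -1940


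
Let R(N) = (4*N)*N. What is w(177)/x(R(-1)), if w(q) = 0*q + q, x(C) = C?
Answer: 177/4 ≈ 44.250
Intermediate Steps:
R(N) = 4*N²
w(q) = q (w(q) = 0 + q = q)
w(177)/x(R(-1)) = 177/((4*(-1)²)) = 177/((4*1)) = 177/4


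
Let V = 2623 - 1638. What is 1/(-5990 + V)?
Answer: -1/5005 ≈ -0.00019980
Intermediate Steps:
V = 985
1/(-5990 + V) = 1/(-5990 + 985) = 1/(-5005) = -1/5005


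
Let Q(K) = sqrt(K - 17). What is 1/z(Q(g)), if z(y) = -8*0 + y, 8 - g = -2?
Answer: -I*sqrt(7)/7 ≈ -0.37796*I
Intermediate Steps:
g = 10 (g = 8 - 1*(-2) = 8 + 2 = 10)
Q(K) = sqrt(-17 + K)
z(y) = y (z(y) = 0 + y = y)
1/z(Q(g)) = 1/(sqrt(-17 + 10)) = 1/(sqrt(-7)) = 1/(I*sqrt(7)) = -I*sqrt(7)/7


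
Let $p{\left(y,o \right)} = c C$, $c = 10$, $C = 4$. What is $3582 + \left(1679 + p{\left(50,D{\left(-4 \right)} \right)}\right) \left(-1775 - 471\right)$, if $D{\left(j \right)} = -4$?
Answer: $-3857292$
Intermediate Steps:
$p{\left(y,o \right)} = 40$ ($p{\left(y,o \right)} = 10 \cdot 4 = 40$)
$3582 + \left(1679 + p{\left(50,D{\left(-4 \right)} \right)}\right) \left(-1775 - 471\right) = 3582 + \left(1679 + 40\right) \left(-1775 - 471\right) = 3582 + 1719 \left(-2246\right) = 3582 - 3860874 = -3857292$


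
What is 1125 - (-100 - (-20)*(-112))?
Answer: 3465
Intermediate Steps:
1125 - (-100 - (-20)*(-112)) = 1125 - (-100 - 1*2240) = 1125 - (-100 - 2240) = 1125 - 1*(-2340) = 1125 + 2340 = 3465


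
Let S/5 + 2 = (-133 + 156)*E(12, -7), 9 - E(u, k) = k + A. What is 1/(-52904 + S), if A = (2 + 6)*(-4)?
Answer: -1/47394 ≈ -2.1100e-5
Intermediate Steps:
A = -32 (A = 8*(-4) = -32)
E(u, k) = 41 - k (E(u, k) = 9 - (k - 32) = 9 - (-32 + k) = 9 + (32 - k) = 41 - k)
S = 5510 (S = -10 + 5*((-133 + 156)*(41 - 1*(-7))) = -10 + 5*(23*(41 + 7)) = -10 + 5*(23*48) = -10 + 5*1104 = -10 + 5520 = 5510)
1/(-52904 + S) = 1/(-52904 + 5510) = 1/(-47394) = -1/47394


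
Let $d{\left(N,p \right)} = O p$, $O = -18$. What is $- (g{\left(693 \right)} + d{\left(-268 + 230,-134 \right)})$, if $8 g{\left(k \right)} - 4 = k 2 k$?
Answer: $- \frac{489899}{4} \approx -1.2247 \cdot 10^{5}$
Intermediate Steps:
$g{\left(k \right)} = \frac{1}{2} + \frac{k^{2}}{4}$ ($g{\left(k \right)} = \frac{1}{2} + \frac{k 2 k}{8} = \frac{1}{2} + \frac{2 k k}{8} = \frac{1}{2} + \frac{2 k^{2}}{8} = \frac{1}{2} + \frac{k^{2}}{4}$)
$d{\left(N,p \right)} = - 18 p$
$- (g{\left(693 \right)} + d{\left(-268 + 230,-134 \right)}) = - (\left(\frac{1}{2} + \frac{693^{2}}{4}\right) - -2412) = - (\left(\frac{1}{2} + \frac{1}{4} \cdot 480249\right) + 2412) = - (\left(\frac{1}{2} + \frac{480249}{4}\right) + 2412) = - (\frac{480251}{4} + 2412) = \left(-1\right) \frac{489899}{4} = - \frac{489899}{4}$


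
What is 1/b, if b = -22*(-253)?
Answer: 1/5566 ≈ 0.00017966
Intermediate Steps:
b = 5566
1/b = 1/5566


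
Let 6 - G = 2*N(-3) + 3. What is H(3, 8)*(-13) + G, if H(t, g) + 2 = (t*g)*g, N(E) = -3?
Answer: -2461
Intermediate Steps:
H(t, g) = -2 + t*g² (H(t, g) = -2 + (t*g)*g = -2 + (g*t)*g = -2 + t*g²)
G = 9 (G = 6 - (2*(-3) + 3) = 6 - (-6 + 3) = 6 - 1*(-3) = 6 + 3 = 9)
H(3, 8)*(-13) + G = (-2 + 3*8²)*(-13) + 9 = (-2 + 3*64)*(-13) + 9 = (-2 + 192)*(-13) + 9 = 190*(-13) + 9 = -2470 + 9 = -2461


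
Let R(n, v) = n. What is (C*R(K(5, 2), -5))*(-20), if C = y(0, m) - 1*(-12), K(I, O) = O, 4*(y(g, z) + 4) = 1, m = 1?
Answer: -330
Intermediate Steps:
y(g, z) = -15/4 (y(g, z) = -4 + (¼)*1 = -4 + ¼ = -15/4)
C = 33/4 (C = -15/4 - 1*(-12) = -15/4 + 12 = 33/4 ≈ 8.2500)
(C*R(K(5, 2), -5))*(-20) = ((33/4)*2)*(-20) = (33/2)*(-20) = -330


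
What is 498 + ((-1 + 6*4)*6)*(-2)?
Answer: 222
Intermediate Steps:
498 + ((-1 + 6*4)*6)*(-2) = 498 + ((-1 + 24)*6)*(-2) = 498 + (23*6)*(-2) = 498 + 138*(-2) = 498 - 276 = 222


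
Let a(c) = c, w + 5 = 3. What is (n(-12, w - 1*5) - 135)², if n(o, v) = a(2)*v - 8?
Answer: 24649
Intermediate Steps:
w = -2 (w = -5 + 3 = -2)
n(o, v) = -8 + 2*v (n(o, v) = 2*v - 8 = -8 + 2*v)
(n(-12, w - 1*5) - 135)² = ((-8 + 2*(-2 - 1*5)) - 135)² = ((-8 + 2*(-2 - 5)) - 135)² = ((-8 + 2*(-7)) - 135)² = ((-8 - 14) - 135)² = (-22 - 135)² = (-157)² = 24649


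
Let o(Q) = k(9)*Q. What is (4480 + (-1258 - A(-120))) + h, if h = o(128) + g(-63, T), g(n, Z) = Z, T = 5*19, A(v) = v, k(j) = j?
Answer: 4589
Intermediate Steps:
T = 95
o(Q) = 9*Q
h = 1247 (h = 9*128 + 95 = 1152 + 95 = 1247)
(4480 + (-1258 - A(-120))) + h = (4480 + (-1258 - 1*(-120))) + 1247 = (4480 + (-1258 + 120)) + 1247 = (4480 - 1138) + 1247 = 3342 + 1247 = 4589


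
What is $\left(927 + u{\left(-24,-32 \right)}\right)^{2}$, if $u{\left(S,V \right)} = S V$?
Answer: $2873025$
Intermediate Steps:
$\left(927 + u{\left(-24,-32 \right)}\right)^{2} = \left(927 - -768\right)^{2} = \left(927 + 768\right)^{2} = 1695^{2} = 2873025$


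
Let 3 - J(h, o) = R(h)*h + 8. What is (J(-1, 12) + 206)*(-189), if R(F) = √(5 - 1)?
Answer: -38367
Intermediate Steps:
R(F) = 2 (R(F) = √4 = 2)
J(h, o) = -5 - 2*h (J(h, o) = 3 - (2*h + 8) = 3 - (8 + 2*h) = 3 + (-8 - 2*h) = -5 - 2*h)
(J(-1, 12) + 206)*(-189) = ((-5 - 2*(-1)) + 206)*(-189) = ((-5 + 2) + 206)*(-189) = (-3 + 206)*(-189) = 203*(-189) = -38367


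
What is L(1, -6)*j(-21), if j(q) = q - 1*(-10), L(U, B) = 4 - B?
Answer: -110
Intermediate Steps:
j(q) = 10 + q (j(q) = q + 10 = 10 + q)
L(1, -6)*j(-21) = (4 - 1*(-6))*(10 - 21) = (4 + 6)*(-11) = 10*(-11) = -110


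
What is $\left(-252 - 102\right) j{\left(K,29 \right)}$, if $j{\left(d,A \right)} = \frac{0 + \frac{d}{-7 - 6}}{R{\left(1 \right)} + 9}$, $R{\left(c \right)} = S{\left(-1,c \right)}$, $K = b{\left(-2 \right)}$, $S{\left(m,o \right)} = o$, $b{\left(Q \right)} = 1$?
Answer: $\frac{177}{65} \approx 2.7231$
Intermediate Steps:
$K = 1$
$R{\left(c \right)} = c$
$j{\left(d,A \right)} = - \frac{d}{130}$ ($j{\left(d,A \right)} = \frac{0 + \frac{d}{-7 - 6}}{1 + 9} = \frac{0 + \frac{d}{-13}}{10} = \left(0 + d \left(- \frac{1}{13}\right)\right) \frac{1}{10} = \left(0 - \frac{d}{13}\right) \frac{1}{10} = - \frac{d}{13} \cdot \frac{1}{10} = - \frac{d}{130}$)
$\left(-252 - 102\right) j{\left(K,29 \right)} = \left(-252 - 102\right) \left(\left(- \frac{1}{130}\right) 1\right) = \left(-252 - 102\right) \left(- \frac{1}{130}\right) = \left(-354\right) \left(- \frac{1}{130}\right) = \frac{177}{65}$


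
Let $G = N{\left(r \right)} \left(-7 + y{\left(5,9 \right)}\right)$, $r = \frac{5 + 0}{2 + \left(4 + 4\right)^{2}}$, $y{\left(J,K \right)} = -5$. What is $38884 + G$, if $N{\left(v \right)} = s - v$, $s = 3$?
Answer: $\frac{427338}{11} \approx 38849.0$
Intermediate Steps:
$r = \frac{5}{66}$ ($r = \frac{5}{2 + 8^{2}} = \frac{5}{2 + 64} = \frac{5}{66} \approx 0.075758$)
$N{\left(v \right)} = 3 - v$
$G = - \frac{386}{11}$ ($G = \left(3 - \frac{5}{66}\right) \left(-7 - 5\right) = \left(3 - \frac{5}{66}\right) \left(-12\right) = \frac{193}{66} \left(-12\right) = - \frac{386}{11} \approx -35.091$)
$38884 + G = 38884 - \frac{386}{11} = \frac{427338}{11}$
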